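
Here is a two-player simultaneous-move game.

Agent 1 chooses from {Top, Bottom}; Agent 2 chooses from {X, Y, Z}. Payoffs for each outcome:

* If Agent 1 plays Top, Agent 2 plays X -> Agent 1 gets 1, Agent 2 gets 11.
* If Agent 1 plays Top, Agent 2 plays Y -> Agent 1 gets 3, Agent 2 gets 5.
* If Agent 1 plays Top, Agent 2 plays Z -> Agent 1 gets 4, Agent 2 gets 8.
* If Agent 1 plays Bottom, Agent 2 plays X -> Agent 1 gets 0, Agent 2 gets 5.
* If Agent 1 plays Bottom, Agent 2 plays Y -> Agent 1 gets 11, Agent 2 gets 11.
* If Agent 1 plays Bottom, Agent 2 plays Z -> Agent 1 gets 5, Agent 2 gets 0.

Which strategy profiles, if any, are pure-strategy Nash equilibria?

Agent 1 against X: payoffs 1, 0 → best response Top.
Agent 1 against Y: payoffs 3, 11 → best response Bottom.
Agent 1 against Z: payoffs 4, 5 → best response Bottom.
Agent 2 against Top: payoffs 11, 5, 8 → best response X.
Agent 2 against Bottom: payoffs 5, 11, 0 → best response Y.
Mutual best responses: (Top, X); (Bottom, Y).

The pure Nash equilibria are (Top, X), (Bottom, Y).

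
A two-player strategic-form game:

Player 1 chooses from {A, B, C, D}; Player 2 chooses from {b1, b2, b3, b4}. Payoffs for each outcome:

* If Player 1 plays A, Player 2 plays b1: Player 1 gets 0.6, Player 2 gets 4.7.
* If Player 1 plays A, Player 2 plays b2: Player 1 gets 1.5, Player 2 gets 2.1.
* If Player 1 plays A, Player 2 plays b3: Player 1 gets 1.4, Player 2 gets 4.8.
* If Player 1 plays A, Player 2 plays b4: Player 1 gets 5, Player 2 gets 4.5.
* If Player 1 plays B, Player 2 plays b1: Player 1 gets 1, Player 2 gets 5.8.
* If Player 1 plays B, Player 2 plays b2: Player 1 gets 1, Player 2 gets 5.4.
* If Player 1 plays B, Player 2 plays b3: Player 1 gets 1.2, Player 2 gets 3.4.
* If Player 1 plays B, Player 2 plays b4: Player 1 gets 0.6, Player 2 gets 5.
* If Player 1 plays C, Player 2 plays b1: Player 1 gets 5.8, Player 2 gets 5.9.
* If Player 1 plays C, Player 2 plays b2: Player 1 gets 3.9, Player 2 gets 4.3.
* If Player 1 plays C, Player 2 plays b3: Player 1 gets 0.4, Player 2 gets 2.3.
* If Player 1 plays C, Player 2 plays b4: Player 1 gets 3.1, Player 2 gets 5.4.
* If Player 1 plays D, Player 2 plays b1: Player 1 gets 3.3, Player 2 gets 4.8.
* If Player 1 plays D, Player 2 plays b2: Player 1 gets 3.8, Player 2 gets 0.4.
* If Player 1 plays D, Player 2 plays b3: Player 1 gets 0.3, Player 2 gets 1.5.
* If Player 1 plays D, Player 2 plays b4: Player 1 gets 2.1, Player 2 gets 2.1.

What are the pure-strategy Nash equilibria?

(A, b3) and (C, b1)

Player 1 against b1: payoffs 0.6, 1, 5.8, 3.3 → best response C.
Player 1 against b2: payoffs 1.5, 1, 3.9, 3.8 → best response C.
Player 1 against b3: payoffs 1.4, 1.2, 0.4, 0.3 → best response A.
Player 1 against b4: payoffs 5, 0.6, 3.1, 2.1 → best response A.
Player 2 against A: payoffs 4.7, 2.1, 4.8, 4.5 → best response b3.
Player 2 against B: payoffs 5.8, 5.4, 3.4, 5 → best response b1.
Player 2 against C: payoffs 5.9, 4.3, 2.3, 5.4 → best response b1.
Player 2 against D: payoffs 4.8, 0.4, 1.5, 2.1 → best response b1.
Mutual best responses: (A, b3); (C, b1).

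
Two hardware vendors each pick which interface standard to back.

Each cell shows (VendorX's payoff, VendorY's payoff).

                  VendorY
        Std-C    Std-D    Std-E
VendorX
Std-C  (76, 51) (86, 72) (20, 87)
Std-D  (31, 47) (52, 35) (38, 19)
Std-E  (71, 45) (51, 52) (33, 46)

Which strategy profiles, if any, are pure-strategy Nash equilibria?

none

For each player, find the best response to each opponent profile; mutual best responses are the pure NE.
VendorX against Std-C: payoffs 76, 31, 71 → best response Std-C.
VendorX against Std-D: payoffs 86, 52, 51 → best response Std-C.
VendorX against Std-E: payoffs 20, 38, 33 → best response Std-D.
VendorY against Std-C: payoffs 51, 72, 87 → best response Std-E.
VendorY against Std-D: payoffs 47, 35, 19 → best response Std-C.
VendorY against Std-E: payoffs 45, 52, 46 → best response Std-D.
No profile is a mutual best response for all players.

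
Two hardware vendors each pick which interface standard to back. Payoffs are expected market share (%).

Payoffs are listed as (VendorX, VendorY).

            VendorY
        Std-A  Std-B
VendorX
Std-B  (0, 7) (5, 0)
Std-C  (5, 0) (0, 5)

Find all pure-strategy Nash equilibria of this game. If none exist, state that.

For each strategy profile, look for a profitable unilateral deviation.
(Std-B, Std-A): VendorX can switch to Std-C (0 → 5). Not NE.
(Std-B, Std-B): VendorY can switch to Std-A (0 → 7). Not NE.
(Std-C, Std-A): VendorY can switch to Std-B (0 → 5). Not NE.
(Std-C, Std-B): VendorX can switch to Std-B (0 → 5). Not NE.

This game has no pure Nash equilibrium.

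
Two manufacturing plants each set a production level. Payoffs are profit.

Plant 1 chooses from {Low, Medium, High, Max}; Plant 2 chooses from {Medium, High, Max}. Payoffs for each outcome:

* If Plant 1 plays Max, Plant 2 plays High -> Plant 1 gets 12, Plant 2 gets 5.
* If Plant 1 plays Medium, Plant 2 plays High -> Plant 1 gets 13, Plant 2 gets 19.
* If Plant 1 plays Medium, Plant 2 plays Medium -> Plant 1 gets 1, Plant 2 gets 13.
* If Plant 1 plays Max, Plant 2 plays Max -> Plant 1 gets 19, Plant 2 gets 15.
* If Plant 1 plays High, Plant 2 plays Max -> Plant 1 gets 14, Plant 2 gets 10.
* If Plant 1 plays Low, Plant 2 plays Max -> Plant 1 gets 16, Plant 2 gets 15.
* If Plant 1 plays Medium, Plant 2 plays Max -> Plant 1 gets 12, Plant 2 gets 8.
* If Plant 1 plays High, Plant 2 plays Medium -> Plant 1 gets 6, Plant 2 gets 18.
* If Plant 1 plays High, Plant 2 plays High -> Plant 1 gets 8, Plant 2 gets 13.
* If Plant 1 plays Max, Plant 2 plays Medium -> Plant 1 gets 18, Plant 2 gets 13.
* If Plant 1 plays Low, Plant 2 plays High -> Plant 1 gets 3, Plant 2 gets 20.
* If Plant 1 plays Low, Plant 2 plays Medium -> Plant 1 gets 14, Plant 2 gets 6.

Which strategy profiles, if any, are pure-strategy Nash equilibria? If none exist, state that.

The pure Nash equilibria are (Medium, High), (Max, Max).

For each player, find the best response to each opponent profile; mutual best responses are the pure NE.
Plant 1 against Medium: payoffs 14, 1, 6, 18 → best response Max.
Plant 1 against High: payoffs 3, 13, 8, 12 → best response Medium.
Plant 1 against Max: payoffs 16, 12, 14, 19 → best response Max.
Plant 2 against Low: payoffs 6, 20, 15 → best response High.
Plant 2 against Medium: payoffs 13, 19, 8 → best response High.
Plant 2 against High: payoffs 18, 13, 10 → best response Medium.
Plant 2 against Max: payoffs 13, 5, 15 → best response Max.
Mutual best responses: (Medium, High); (Max, Max).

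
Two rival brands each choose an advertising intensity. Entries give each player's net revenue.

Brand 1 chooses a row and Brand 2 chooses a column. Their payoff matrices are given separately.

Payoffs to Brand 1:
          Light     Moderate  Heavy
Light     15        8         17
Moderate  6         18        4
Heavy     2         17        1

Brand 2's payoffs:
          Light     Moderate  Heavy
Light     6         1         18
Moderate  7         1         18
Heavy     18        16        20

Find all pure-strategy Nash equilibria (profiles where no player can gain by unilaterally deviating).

Pure NE: (Light, Heavy)

Brand 1 against Light: payoffs 15, 6, 2 → best response Light.
Brand 1 against Moderate: payoffs 8, 18, 17 → best response Moderate.
Brand 1 against Heavy: payoffs 17, 4, 1 → best response Light.
Brand 2 against Light: payoffs 6, 1, 18 → best response Heavy.
Brand 2 against Moderate: payoffs 7, 1, 18 → best response Heavy.
Brand 2 against Heavy: payoffs 18, 16, 20 → best response Heavy.
Mutual best responses: (Light, Heavy).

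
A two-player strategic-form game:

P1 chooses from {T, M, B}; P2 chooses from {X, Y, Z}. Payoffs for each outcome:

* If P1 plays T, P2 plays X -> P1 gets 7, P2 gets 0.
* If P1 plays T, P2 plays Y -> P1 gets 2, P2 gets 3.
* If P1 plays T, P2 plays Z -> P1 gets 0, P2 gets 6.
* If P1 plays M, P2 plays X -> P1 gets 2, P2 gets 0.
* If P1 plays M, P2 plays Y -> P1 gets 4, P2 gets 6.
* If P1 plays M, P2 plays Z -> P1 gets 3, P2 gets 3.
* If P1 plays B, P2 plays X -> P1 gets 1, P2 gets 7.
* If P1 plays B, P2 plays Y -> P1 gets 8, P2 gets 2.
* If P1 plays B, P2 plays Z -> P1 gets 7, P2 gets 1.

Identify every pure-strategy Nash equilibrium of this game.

none

(T, X): P2 can switch to Y (0 → 3). Not NE.
(T, Y): P1 can switch to M (2 → 4). Not NE.
(T, Z): P1 can switch to M (0 → 3). Not NE.
(M, X): P1 can switch to T (2 → 7). Not NE.
(M, Y): P1 can switch to B (4 → 8). Not NE.
(M, Z): P1 can switch to B (3 → 7). Not NE.
(B, X): P1 can switch to T (1 → 7). Not NE.
(B, Y): P2 can switch to X (2 → 7). Not NE.
(B, Z): P2 can switch to X (1 → 7). Not NE.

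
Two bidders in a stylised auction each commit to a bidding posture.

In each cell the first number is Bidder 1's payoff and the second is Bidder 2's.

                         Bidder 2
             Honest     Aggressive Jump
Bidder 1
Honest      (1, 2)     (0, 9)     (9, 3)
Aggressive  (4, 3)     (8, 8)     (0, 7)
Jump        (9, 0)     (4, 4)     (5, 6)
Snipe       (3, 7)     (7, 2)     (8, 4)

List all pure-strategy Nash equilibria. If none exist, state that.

The unique pure-strategy Nash equilibrium is (Aggressive, Aggressive).

Check each profile: it is a Nash equilibrium iff no player can strictly gain by switching unilaterally.
(Honest, Honest): Bidder 1 can switch to Aggressive (1 → 4). Not NE.
(Honest, Aggressive): Bidder 1 can switch to Aggressive (0 → 8). Not NE.
(Honest, Jump): Bidder 2 can switch to Aggressive (3 → 9). Not NE.
(Aggressive, Honest): Bidder 1 can switch to Jump (4 → 9). Not NE.
(Aggressive, Aggressive): Bidder 1 gets 8, best alternative 7; Bidder 2 gets 8, best alternative 7. No profitable deviation — NE.
(Aggressive, Jump): Bidder 1 can switch to Honest (0 → 9). Not NE.
(Jump, Honest): Bidder 2 can switch to Aggressive (0 → 4). Not NE.
(Jump, Aggressive): Bidder 1 can switch to Aggressive (4 → 8). Not NE.
(Jump, Jump): Bidder 1 can switch to Honest (5 → 9). Not NE.
(Snipe, Honest): Bidder 1 can switch to Aggressive (3 → 4). Not NE.
(Snipe, Aggressive): Bidder 1 can switch to Aggressive (7 → 8). Not NE.
(Snipe, Jump): Bidder 1 can switch to Honest (8 → 9). Not NE.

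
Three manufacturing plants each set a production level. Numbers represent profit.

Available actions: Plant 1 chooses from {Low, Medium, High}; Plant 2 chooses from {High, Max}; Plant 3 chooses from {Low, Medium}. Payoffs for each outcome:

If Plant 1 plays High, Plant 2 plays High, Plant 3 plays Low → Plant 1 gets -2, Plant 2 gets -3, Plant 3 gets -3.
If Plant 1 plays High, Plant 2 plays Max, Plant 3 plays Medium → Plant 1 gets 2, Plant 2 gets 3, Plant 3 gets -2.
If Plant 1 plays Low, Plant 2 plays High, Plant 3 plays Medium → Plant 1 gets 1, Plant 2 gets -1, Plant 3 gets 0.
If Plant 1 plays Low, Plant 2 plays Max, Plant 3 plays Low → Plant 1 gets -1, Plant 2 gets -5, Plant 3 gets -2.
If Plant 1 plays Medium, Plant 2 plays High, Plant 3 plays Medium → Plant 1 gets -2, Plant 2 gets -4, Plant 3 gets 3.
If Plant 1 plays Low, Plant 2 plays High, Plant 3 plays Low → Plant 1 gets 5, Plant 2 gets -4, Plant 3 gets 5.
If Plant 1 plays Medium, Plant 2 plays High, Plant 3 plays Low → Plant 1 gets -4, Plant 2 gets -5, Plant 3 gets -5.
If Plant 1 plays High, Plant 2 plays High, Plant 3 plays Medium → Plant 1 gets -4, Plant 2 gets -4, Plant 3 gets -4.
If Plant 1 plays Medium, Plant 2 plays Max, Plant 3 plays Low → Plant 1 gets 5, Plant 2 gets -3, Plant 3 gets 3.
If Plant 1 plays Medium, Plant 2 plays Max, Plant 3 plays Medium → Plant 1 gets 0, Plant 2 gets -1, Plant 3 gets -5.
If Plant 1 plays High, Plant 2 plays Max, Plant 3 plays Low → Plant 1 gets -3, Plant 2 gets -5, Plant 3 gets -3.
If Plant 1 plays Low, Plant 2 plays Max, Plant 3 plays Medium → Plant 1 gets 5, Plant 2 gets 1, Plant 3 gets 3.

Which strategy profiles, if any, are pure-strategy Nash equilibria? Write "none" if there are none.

(Low, High, Low); (Low, Max, Medium); (Medium, Max, Low)

(Low, High, Low): Plant 1 gets 5, best alternative -2; Plant 2 gets -4, best alternative -5; Plant 3 gets 5, best alternative 0. No profitable deviation — NE.
(Low, High, Medium): Plant 2 can switch to Max (-1 → 1). Not NE.
(Low, Max, Low): Plant 1 can switch to Medium (-1 → 5). Not NE.
(Low, Max, Medium): Plant 1 gets 5, best alternative 2; Plant 2 gets 1, best alternative -1; Plant 3 gets 3, best alternative -2. No profitable deviation — NE.
(Medium, High, Low): Plant 1 can switch to Low (-4 → 5). Not NE.
(Medium, High, Medium): Plant 1 can switch to Low (-2 → 1). Not NE.
(Medium, Max, Low): Plant 1 gets 5, best alternative -1; Plant 2 gets -3, best alternative -5; Plant 3 gets 3, best alternative -5. No profitable deviation — NE.
(Medium, Max, Medium): Plant 1 can switch to Low (0 → 5). Not NE.
(High, High, Low): Plant 1 can switch to Low (-2 → 5). Not NE.
(High, High, Medium): Plant 1 can switch to Low (-4 → 1). Not NE.
(High, Max, Low): Plant 1 can switch to Low (-3 → -1). Not NE.
(High, Max, Medium): Plant 1 can switch to Low (2 → 5). Not NE.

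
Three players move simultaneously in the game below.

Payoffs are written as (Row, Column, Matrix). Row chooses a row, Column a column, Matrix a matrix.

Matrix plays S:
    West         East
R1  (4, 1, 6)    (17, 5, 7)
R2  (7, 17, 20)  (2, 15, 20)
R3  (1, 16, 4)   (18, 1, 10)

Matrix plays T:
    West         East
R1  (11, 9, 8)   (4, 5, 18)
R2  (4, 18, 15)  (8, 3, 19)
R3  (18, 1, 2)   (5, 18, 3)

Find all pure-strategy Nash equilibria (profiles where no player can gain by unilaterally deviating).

Row against (West, S): payoffs 4, 7, 1 → best response R2.
Row against (West, T): payoffs 11, 4, 18 → best response R3.
Row against (East, S): payoffs 17, 2, 18 → best response R3.
Row against (East, T): payoffs 4, 8, 5 → best response R2.
Column against (R1, S): payoffs 1, 5 → best response East.
Column against (R1, T): payoffs 9, 5 → best response West.
Column against (R2, S): payoffs 17, 15 → best response West.
Column against (R2, T): payoffs 18, 3 → best response West.
Column against (R3, S): payoffs 16, 1 → best response West.
Column against (R3, T): payoffs 1, 18 → best response East.
Matrix against (R1, West): payoffs 6, 8 → best response T.
Matrix against (R1, East): payoffs 7, 18 → best response T.
Matrix against (R2, West): payoffs 20, 15 → best response S.
Matrix against (R2, East): payoffs 20, 19 → best response S.
Matrix against (R3, West): payoffs 4, 2 → best response S.
Matrix against (R3, East): payoffs 10, 3 → best response S.
Mutual best responses: (R2, West, S).

(R2, West, S)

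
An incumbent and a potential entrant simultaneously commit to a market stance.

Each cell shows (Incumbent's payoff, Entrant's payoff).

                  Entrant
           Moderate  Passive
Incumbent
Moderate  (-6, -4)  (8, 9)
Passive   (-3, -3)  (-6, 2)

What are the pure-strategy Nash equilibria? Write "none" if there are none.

Incumbent against Moderate: payoffs -6, -3 → best response Passive.
Incumbent against Passive: payoffs 8, -6 → best response Moderate.
Entrant against Moderate: payoffs -4, 9 → best response Passive.
Entrant against Passive: payoffs -3, 2 → best response Passive.
Mutual best responses: (Moderate, Passive).

The unique pure-strategy Nash equilibrium is (Moderate, Passive).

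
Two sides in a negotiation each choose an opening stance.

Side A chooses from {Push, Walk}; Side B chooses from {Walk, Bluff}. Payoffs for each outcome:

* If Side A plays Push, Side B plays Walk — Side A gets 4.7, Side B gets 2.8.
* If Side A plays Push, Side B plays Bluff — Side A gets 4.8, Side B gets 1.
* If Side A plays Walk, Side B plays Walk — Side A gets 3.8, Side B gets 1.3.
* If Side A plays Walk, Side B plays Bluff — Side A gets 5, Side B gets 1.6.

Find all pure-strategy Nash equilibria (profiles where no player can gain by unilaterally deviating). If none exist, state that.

Pure-strategy Nash equilibria: (Push, Walk); (Walk, Bluff)

Check each profile: it is a Nash equilibrium iff no player can strictly gain by switching unilaterally.
(Push, Walk): Side A gets 4.7, best alternative 3.8; Side B gets 2.8, best alternative 1. No profitable deviation — NE.
(Push, Bluff): Side A can switch to Walk (4.8 → 5). Not NE.
(Walk, Walk): Side A can switch to Push (3.8 → 4.7). Not NE.
(Walk, Bluff): Side A gets 5, best alternative 4.8; Side B gets 1.6, best alternative 1.3. No profitable deviation — NE.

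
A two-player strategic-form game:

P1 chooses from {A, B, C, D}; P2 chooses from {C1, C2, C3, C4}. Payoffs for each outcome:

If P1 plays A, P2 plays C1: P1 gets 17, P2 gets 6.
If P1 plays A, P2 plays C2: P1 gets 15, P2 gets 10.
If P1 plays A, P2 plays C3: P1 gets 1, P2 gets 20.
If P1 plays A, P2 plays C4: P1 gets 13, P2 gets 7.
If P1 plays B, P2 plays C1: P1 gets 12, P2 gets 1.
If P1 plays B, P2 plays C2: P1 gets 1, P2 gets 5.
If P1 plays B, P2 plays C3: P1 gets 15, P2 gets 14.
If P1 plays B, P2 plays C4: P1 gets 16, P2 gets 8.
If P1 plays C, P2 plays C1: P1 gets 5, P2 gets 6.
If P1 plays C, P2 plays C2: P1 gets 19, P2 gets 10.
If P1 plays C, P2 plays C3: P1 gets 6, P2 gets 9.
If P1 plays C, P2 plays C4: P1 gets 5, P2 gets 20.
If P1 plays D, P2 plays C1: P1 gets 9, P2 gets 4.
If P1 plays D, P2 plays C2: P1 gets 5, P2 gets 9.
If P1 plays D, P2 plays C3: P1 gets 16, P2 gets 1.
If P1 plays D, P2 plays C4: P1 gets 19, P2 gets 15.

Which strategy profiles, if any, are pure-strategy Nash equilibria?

The unique pure-strategy Nash equilibrium is (D, C4).

Mark each player's best response to every combination of opponents' strategies; a profile where every player is best-responding is a pure Nash equilibrium.
P1 against C1: payoffs 17, 12, 5, 9 → best response A.
P1 against C2: payoffs 15, 1, 19, 5 → best response C.
P1 against C3: payoffs 1, 15, 6, 16 → best response D.
P1 against C4: payoffs 13, 16, 5, 19 → best response D.
P2 against A: payoffs 6, 10, 20, 7 → best response C3.
P2 against B: payoffs 1, 5, 14, 8 → best response C3.
P2 against C: payoffs 6, 10, 9, 20 → best response C4.
P2 against D: payoffs 4, 9, 1, 15 → best response C4.
Mutual best responses: (D, C4).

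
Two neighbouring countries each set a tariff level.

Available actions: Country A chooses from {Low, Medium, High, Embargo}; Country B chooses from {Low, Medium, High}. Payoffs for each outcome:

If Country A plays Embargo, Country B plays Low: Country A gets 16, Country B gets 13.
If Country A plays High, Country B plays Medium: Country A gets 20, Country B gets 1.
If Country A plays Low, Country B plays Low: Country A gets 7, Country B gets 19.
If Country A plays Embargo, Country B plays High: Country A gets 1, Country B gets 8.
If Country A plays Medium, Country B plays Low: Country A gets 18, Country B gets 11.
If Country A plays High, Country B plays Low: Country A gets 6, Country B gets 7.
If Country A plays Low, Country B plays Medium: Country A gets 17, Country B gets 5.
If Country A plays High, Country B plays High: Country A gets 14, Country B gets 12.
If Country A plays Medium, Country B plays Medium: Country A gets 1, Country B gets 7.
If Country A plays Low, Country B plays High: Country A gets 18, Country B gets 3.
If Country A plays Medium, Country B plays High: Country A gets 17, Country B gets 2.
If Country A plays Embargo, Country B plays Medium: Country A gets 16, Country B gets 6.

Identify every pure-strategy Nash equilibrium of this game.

Pure NE: (Medium, Low)

(Low, Low): Country A can switch to Medium (7 → 18). Not NE.
(Low, Medium): Country A can switch to High (17 → 20). Not NE.
(Low, High): Country B can switch to Low (3 → 19). Not NE.
(Medium, Low): Country A gets 18, best alternative 16; Country B gets 11, best alternative 7. No profitable deviation — NE.
(Medium, Medium): Country A can switch to Low (1 → 17). Not NE.
(Medium, High): Country A can switch to Low (17 → 18). Not NE.
(High, Low): Country A can switch to Low (6 → 7). Not NE.
(High, Medium): Country B can switch to Low (1 → 7). Not NE.
(High, High): Country A can switch to Low (14 → 18). Not NE.
(The remaining 3 profiles each have a profitable deviation by the same check.)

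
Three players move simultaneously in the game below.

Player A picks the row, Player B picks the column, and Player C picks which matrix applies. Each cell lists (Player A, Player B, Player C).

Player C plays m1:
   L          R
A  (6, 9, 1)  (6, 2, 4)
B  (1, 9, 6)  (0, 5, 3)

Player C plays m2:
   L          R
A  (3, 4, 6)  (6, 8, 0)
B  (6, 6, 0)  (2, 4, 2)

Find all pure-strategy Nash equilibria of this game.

For each strategy profile, look for a profitable unilateral deviation.
(A, L, m1): Player C can switch to m2 (1 → 6). Not NE.
(A, L, m2): Player A can switch to B (3 → 6). Not NE.
(A, R, m1): Player B can switch to L (2 → 9). Not NE.
(A, R, m2): Player C can switch to m1 (0 → 4). Not NE.
(B, L, m1): Player A can switch to A (1 → 6). Not NE.
(B, L, m2): Player C can switch to m1 (0 → 6). Not NE.
(B, R, m1): Player A can switch to A (0 → 6). Not NE.
(B, R, m2): Player A can switch to A (2 → 6). Not NE.

none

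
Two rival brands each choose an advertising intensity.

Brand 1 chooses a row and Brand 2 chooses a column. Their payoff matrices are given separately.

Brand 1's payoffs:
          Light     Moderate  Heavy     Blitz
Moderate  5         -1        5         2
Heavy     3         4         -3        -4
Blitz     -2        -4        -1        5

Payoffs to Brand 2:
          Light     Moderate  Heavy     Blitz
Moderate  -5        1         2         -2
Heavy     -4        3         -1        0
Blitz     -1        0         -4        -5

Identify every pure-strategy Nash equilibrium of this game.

Mark each player's best response to every combination of opponents' strategies; a profile where every player is best-responding is a pure Nash equilibrium.
Brand 1 against Light: payoffs 5, 3, -2 → best response Moderate.
Brand 1 against Moderate: payoffs -1, 4, -4 → best response Heavy.
Brand 1 against Heavy: payoffs 5, -3, -1 → best response Moderate.
Brand 1 against Blitz: payoffs 2, -4, 5 → best response Blitz.
Brand 2 against Moderate: payoffs -5, 1, 2, -2 → best response Heavy.
Brand 2 against Heavy: payoffs -4, 3, -1, 0 → best response Moderate.
Brand 2 against Blitz: payoffs -1, 0, -4, -5 → best response Moderate.
Mutual best responses: (Moderate, Heavy); (Heavy, Moderate).

Pure-strategy Nash equilibria: (Moderate, Heavy); (Heavy, Moderate)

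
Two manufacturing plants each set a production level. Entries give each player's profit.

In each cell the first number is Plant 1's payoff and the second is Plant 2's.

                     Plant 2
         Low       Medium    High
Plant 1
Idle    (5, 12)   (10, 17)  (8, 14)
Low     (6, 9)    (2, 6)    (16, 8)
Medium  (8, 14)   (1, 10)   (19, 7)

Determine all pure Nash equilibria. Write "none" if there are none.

Pure-strategy Nash equilibria: (Idle, Medium), (Medium, Low)

Check each profile: it is a Nash equilibrium iff no player can strictly gain by switching unilaterally.
(Idle, Low): Plant 1 can switch to Low (5 → 6). Not NE.
(Idle, Medium): Plant 1 gets 10, best alternative 2; Plant 2 gets 17, best alternative 14. No profitable deviation — NE.
(Idle, High): Plant 1 can switch to Low (8 → 16). Not NE.
(Low, Low): Plant 1 can switch to Medium (6 → 8). Not NE.
(Low, Medium): Plant 1 can switch to Idle (2 → 10). Not NE.
(Low, High): Plant 1 can switch to Medium (16 → 19). Not NE.
(Medium, Low): Plant 1 gets 8, best alternative 6; Plant 2 gets 14, best alternative 10. No profitable deviation — NE.
(Medium, Medium): Plant 1 can switch to Idle (1 → 10). Not NE.
(The remaining 1 profile has a profitable deviation by the same check.)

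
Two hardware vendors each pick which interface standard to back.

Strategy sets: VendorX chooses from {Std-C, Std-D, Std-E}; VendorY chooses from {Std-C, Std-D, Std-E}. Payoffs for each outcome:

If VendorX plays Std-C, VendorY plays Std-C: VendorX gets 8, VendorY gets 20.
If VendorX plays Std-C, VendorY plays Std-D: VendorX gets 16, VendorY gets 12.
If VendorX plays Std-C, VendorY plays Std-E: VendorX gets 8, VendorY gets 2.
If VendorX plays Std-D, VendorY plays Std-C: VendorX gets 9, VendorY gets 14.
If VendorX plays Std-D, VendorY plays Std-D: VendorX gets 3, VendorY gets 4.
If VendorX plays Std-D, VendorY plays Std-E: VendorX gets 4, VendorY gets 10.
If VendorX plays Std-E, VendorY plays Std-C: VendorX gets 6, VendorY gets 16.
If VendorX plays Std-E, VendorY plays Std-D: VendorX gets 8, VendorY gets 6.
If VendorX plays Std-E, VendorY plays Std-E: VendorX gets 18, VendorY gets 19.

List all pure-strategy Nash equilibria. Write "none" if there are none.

The pure Nash equilibria are (Std-D, Std-C); (Std-E, Std-E).

Mark each player's best response to every combination of opponents' strategies; a profile where every player is best-responding is a pure Nash equilibrium.
VendorX against Std-C: payoffs 8, 9, 6 → best response Std-D.
VendorX against Std-D: payoffs 16, 3, 8 → best response Std-C.
VendorX against Std-E: payoffs 8, 4, 18 → best response Std-E.
VendorY against Std-C: payoffs 20, 12, 2 → best response Std-C.
VendorY against Std-D: payoffs 14, 4, 10 → best response Std-C.
VendorY against Std-E: payoffs 16, 6, 19 → best response Std-E.
Mutual best responses: (Std-D, Std-C); (Std-E, Std-E).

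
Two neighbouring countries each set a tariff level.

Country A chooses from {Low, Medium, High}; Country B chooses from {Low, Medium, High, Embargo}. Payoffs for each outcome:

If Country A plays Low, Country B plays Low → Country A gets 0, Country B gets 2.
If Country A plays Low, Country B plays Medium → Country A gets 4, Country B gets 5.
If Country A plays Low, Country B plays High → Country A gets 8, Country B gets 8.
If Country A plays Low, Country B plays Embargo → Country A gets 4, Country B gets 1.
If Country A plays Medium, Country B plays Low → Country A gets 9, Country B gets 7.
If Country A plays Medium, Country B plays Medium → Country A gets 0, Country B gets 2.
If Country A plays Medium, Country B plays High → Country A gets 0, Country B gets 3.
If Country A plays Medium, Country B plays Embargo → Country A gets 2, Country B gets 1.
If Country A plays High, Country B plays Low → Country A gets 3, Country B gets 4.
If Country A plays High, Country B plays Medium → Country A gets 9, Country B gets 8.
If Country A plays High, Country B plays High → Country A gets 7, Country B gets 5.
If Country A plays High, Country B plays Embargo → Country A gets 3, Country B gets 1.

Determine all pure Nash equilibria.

Pure-strategy Nash equilibria: (Low, High) and (Medium, Low) and (High, Medium)

Country A against Low: payoffs 0, 9, 3 → best response Medium.
Country A against Medium: payoffs 4, 0, 9 → best response High.
Country A against High: payoffs 8, 0, 7 → best response Low.
Country A against Embargo: payoffs 4, 2, 3 → best response Low.
Country B against Low: payoffs 2, 5, 8, 1 → best response High.
Country B against Medium: payoffs 7, 2, 3, 1 → best response Low.
Country B against High: payoffs 4, 8, 5, 1 → best response Medium.
Mutual best responses: (Low, High); (Medium, Low); (High, Medium).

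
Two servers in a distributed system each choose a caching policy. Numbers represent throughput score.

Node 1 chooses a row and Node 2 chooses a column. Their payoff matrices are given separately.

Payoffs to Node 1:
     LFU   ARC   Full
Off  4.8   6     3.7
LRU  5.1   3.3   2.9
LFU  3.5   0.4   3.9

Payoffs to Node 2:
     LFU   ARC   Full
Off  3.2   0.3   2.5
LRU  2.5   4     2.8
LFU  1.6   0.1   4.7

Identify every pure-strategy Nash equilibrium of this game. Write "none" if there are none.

Pure NE: (LFU, Full)

For each player, find the best response to each opponent profile; mutual best responses are the pure NE.
Node 1 against LFU: payoffs 4.8, 5.1, 3.5 → best response LRU.
Node 1 against ARC: payoffs 6, 3.3, 0.4 → best response Off.
Node 1 against Full: payoffs 3.7, 2.9, 3.9 → best response LFU.
Node 2 against Off: payoffs 3.2, 0.3, 2.5 → best response LFU.
Node 2 against LRU: payoffs 2.5, 4, 2.8 → best response ARC.
Node 2 against LFU: payoffs 1.6, 0.1, 4.7 → best response Full.
Mutual best responses: (LFU, Full).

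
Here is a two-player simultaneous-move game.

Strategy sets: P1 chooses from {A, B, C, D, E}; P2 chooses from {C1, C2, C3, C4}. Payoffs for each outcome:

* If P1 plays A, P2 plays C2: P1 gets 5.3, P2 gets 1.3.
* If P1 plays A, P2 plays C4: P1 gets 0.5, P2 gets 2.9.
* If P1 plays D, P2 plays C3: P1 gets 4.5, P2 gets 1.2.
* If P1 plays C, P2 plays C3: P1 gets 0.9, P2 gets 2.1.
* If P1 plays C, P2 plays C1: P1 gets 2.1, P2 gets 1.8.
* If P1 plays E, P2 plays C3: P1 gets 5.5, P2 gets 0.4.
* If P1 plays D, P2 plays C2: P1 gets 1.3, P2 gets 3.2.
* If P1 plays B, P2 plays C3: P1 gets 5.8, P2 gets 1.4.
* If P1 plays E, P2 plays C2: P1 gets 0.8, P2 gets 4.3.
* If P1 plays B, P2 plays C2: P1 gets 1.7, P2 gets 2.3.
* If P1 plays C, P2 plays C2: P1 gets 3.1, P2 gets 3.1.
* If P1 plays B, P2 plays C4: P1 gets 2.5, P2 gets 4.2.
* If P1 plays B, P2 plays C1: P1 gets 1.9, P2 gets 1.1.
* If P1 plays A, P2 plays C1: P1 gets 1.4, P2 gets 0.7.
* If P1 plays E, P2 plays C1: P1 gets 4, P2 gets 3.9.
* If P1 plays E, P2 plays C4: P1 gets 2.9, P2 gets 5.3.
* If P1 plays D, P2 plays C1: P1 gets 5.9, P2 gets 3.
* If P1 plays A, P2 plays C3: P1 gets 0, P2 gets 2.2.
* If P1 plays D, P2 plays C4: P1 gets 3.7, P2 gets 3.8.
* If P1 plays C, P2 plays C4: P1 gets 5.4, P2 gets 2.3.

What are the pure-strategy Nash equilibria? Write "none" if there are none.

(A, C1): P1 can switch to B (1.4 → 1.9). Not NE.
(A, C2): P2 can switch to C3 (1.3 → 2.2). Not NE.
(A, C3): P1 can switch to B (0 → 5.8). Not NE.
(A, C4): P1 can switch to B (0.5 → 2.5). Not NE.
(B, C1): P1 can switch to C (1.9 → 2.1). Not NE.
(B, C2): P1 can switch to A (1.7 → 5.3). Not NE.
(The remaining 14 profiles each have a profitable deviation by the same check.)

There is no pure-strategy Nash equilibrium.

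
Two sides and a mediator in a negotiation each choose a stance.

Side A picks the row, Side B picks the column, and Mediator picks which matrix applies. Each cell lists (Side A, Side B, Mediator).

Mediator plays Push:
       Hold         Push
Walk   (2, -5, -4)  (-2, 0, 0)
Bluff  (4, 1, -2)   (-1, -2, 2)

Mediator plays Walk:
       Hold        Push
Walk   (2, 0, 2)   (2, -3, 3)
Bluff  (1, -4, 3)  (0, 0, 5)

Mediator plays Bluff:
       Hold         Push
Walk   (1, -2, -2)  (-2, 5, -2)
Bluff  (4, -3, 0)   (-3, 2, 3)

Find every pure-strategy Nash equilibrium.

The unique pure-strategy Nash equilibrium is (Walk, Hold, Walk).

(Walk, Hold, Push): Side A can switch to Bluff (2 → 4). Not NE.
(Walk, Hold, Walk): Side A gets 2, best alternative 1; Side B gets 0, best alternative -3; Mediator gets 2, best alternative -2. No profitable deviation — NE.
(Walk, Hold, Bluff): Side A can switch to Bluff (1 → 4). Not NE.
(Walk, Push, Push): Side A can switch to Bluff (-2 → -1). Not NE.
(Walk, Push, Walk): Side B can switch to Hold (-3 → 0). Not NE.
(Walk, Push, Bluff): Mediator can switch to Push (-2 → 0). Not NE.
(Bluff, Hold, Push): Mediator can switch to Walk (-2 → 3). Not NE.
(The remaining 5 profiles each have a profitable deviation by the same check.)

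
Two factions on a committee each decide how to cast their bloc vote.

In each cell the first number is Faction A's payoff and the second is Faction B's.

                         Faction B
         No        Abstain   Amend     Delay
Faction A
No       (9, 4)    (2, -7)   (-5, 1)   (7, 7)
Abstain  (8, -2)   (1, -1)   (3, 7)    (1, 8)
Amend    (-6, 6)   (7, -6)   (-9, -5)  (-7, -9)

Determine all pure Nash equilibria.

For each player, find the best response to each opponent profile; mutual best responses are the pure NE.
Faction A against No: payoffs 9, 8, -6 → best response No.
Faction A against Abstain: payoffs 2, 1, 7 → best response Amend.
Faction A against Amend: payoffs -5, 3, -9 → best response Abstain.
Faction A against Delay: payoffs 7, 1, -7 → best response No.
Faction B against No: payoffs 4, -7, 1, 7 → best response Delay.
Faction B against Abstain: payoffs -2, -1, 7, 8 → best response Delay.
Faction B against Amend: payoffs 6, -6, -5, -9 → best response No.
Mutual best responses: (No, Delay).

The unique pure-strategy Nash equilibrium is (No, Delay).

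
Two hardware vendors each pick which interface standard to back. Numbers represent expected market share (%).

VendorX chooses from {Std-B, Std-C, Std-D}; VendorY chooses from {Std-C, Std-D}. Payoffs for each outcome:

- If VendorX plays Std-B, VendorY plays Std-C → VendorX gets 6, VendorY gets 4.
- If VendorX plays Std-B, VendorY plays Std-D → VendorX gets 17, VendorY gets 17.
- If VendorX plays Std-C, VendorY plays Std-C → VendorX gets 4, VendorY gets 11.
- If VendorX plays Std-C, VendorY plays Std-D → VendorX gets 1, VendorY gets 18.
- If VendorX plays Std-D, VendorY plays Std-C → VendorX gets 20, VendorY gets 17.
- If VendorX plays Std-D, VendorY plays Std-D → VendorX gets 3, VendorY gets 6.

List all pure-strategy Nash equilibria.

Check each profile: it is a Nash equilibrium iff no player can strictly gain by switching unilaterally.
(Std-B, Std-C): VendorX can switch to Std-D (6 → 20). Not NE.
(Std-B, Std-D): VendorX gets 17, best alternative 3; VendorY gets 17, best alternative 4. No profitable deviation — NE.
(Std-C, Std-C): VendorX can switch to Std-B (4 → 6). Not NE.
(Std-C, Std-D): VendorX can switch to Std-B (1 → 17). Not NE.
(Std-D, Std-C): VendorX gets 20, best alternative 6; VendorY gets 17, best alternative 6. No profitable deviation — NE.
(Std-D, Std-D): VendorX can switch to Std-B (3 → 17). Not NE.

The pure Nash equilibria are (Std-B, Std-D), (Std-D, Std-C).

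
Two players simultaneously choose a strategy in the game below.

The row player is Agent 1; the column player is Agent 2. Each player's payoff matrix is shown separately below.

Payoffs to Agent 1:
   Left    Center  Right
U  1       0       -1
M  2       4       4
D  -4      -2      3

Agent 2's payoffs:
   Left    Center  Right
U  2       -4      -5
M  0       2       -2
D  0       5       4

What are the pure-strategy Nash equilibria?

Pure NE: (M, Center)

Agent 1 against Left: payoffs 1, 2, -4 → best response M.
Agent 1 against Center: payoffs 0, 4, -2 → best response M.
Agent 1 against Right: payoffs -1, 4, 3 → best response M.
Agent 2 against U: payoffs 2, -4, -5 → best response Left.
Agent 2 against M: payoffs 0, 2, -2 → best response Center.
Agent 2 against D: payoffs 0, 5, 4 → best response Center.
Mutual best responses: (M, Center).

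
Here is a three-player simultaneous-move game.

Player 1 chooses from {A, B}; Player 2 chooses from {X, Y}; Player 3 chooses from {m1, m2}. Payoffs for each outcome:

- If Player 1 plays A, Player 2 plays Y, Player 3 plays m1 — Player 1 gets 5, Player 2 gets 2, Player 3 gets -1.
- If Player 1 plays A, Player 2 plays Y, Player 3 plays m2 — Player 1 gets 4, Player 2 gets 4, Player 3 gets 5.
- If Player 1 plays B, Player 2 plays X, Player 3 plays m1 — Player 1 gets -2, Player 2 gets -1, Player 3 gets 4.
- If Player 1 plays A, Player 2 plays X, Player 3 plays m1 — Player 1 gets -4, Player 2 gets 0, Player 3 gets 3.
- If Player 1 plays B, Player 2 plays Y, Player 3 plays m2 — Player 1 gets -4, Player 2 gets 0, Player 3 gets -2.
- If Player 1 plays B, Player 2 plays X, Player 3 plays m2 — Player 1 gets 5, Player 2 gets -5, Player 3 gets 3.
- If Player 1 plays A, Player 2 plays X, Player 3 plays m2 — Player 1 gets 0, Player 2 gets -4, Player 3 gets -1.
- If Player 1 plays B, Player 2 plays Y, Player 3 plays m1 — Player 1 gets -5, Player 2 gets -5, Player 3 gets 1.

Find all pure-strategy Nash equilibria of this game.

Player 1 against (X, m1): payoffs -4, -2 → best response B.
Player 1 against (X, m2): payoffs 0, 5 → best response B.
Player 1 against (Y, m1): payoffs 5, -5 → best response A.
Player 1 against (Y, m2): payoffs 4, -4 → best response A.
Player 2 against (A, m1): payoffs 0, 2 → best response Y.
Player 2 against (A, m2): payoffs -4, 4 → best response Y.
Player 2 against (B, m1): payoffs -1, -5 → best response X.
Player 2 against (B, m2): payoffs -5, 0 → best response Y.
Player 3 against (A, X): payoffs 3, -1 → best response m1.
Player 3 against (A, Y): payoffs -1, 5 → best response m2.
Player 3 against (B, X): payoffs 4, 3 → best response m1.
Player 3 against (B, Y): payoffs 1, -2 → best response m1.
Mutual best responses: (A, Y, m2); (B, X, m1).

The pure Nash equilibria are (A, Y, m2), (B, X, m1).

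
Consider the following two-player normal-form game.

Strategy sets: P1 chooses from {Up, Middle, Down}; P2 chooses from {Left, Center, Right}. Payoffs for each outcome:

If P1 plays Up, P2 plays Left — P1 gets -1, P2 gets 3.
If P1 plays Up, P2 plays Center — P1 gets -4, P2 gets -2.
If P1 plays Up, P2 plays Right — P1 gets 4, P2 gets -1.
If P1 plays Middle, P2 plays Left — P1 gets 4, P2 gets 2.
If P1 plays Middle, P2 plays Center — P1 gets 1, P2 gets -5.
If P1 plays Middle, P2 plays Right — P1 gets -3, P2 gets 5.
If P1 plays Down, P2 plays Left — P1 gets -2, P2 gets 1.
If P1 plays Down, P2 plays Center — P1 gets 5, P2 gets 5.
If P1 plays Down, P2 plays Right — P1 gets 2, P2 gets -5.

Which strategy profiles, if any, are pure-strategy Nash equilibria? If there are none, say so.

Pure NE: (Down, Center)

P1 against Left: payoffs -1, 4, -2 → best response Middle.
P1 against Center: payoffs -4, 1, 5 → best response Down.
P1 against Right: payoffs 4, -3, 2 → best response Up.
P2 against Up: payoffs 3, -2, -1 → best response Left.
P2 against Middle: payoffs 2, -5, 5 → best response Right.
P2 against Down: payoffs 1, 5, -5 → best response Center.
Mutual best responses: (Down, Center).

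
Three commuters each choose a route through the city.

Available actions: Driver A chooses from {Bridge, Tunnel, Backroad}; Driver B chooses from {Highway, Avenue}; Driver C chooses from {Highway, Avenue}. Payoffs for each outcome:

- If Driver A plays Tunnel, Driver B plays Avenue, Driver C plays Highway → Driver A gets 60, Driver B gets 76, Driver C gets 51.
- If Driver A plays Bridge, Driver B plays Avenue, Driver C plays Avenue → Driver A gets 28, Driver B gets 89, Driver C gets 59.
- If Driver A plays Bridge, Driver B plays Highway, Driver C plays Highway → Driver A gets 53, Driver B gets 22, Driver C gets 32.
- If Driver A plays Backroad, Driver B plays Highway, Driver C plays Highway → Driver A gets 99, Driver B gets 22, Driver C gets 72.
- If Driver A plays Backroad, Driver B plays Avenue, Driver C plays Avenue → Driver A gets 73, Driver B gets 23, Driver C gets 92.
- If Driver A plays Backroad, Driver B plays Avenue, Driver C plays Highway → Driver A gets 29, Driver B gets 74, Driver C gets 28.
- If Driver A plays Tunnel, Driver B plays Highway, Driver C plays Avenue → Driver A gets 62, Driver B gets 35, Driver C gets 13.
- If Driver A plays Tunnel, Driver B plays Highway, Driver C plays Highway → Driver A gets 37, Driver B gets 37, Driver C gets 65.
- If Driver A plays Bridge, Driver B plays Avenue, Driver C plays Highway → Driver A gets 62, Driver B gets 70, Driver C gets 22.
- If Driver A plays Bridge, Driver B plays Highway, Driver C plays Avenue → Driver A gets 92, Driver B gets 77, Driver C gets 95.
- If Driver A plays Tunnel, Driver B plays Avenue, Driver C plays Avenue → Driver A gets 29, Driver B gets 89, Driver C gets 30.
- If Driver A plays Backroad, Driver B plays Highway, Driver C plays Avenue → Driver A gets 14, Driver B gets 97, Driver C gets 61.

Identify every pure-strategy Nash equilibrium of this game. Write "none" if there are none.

(Bridge, Highway, Highway): Driver A can switch to Backroad (53 → 99). Not NE.
(Bridge, Highway, Avenue): Driver B can switch to Avenue (77 → 89). Not NE.
(Bridge, Avenue, Highway): Driver C can switch to Avenue (22 → 59). Not NE.
(Bridge, Avenue, Avenue): Driver A can switch to Tunnel (28 → 29). Not NE.
(Tunnel, Highway, Highway): Driver A can switch to Bridge (37 → 53). Not NE.
(Tunnel, Highway, Avenue): Driver A can switch to Bridge (62 → 92). Not NE.
(The remaining 6 profiles each have a profitable deviation by the same check.)

none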